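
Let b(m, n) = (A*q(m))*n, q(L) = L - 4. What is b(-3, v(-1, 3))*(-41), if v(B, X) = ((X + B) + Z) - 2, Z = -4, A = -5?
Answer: 5740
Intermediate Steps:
q(L) = -4 + L
v(B, X) = -6 + B + X (v(B, X) = ((X + B) - 4) - 2 = ((B + X) - 4) - 2 = (-4 + B + X) - 2 = -6 + B + X)
b(m, n) = n*(20 - 5*m) (b(m, n) = (-5*(-4 + m))*n = (20 - 5*m)*n = n*(20 - 5*m))
b(-3, v(-1, 3))*(-41) = (5*(-6 - 1 + 3)*(4 - 1*(-3)))*(-41) = (5*(-4)*(4 + 3))*(-41) = (5*(-4)*7)*(-41) = -140*(-41) = 5740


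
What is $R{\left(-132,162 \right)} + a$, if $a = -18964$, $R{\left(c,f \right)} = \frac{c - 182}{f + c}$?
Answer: $- \frac{284617}{15} \approx -18974.0$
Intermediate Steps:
$R{\left(c,f \right)} = \frac{-182 + c}{c + f}$
$R{\left(-132,162 \right)} + a = \frac{-182 - 132}{-132 + 162} - 18964 = \frac{1}{30} \left(-314\right) - 18964 = - \frac{157}{15} - 18964 = - \frac{284617}{15}$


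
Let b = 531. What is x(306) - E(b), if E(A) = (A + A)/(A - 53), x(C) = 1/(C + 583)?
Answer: -471820/212471 ≈ -2.2206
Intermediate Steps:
x(C) = 1/(583 + C)
E(A) = 2*A/(-53 + A) (E(A) = (2*A)/(-53 + A) = 2*A/(-53 + A))
x(306) - E(b) = 1/(583 + 306) - 2*531/(-53 + 531) = 1/889 - 2*531/478 = 1/889 - 1*531/239 = 1/889 - 531/239 = -471820/212471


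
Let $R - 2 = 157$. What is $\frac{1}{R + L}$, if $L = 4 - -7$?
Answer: $\frac{1}{170} \approx 0.0058824$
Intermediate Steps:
$R = 159$ ($R = 2 + 157 = 159$)
$L = 11$ ($L = 4 + 7 = 11$)
$\frac{1}{R + L} = \frac{1}{159 + 11} = \frac{1}{170}$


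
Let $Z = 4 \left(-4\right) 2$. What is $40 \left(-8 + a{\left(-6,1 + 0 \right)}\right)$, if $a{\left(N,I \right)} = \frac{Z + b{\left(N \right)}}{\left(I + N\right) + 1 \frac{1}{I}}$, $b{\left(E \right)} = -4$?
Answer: $40$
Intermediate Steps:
$Z = -32$ ($Z = \left(-16\right) 2 = -32$)
$a{\left(N,I \right)} = - \frac{36}{I + N + \frac{1}{I}}$ ($a{\left(N,I \right)} = \frac{-32 - 4}{\left(I + N\right) + 1 \frac{1}{I}} = - \frac{36}{\left(I + N\right) + \frac{1}{I}} = - \frac{36}{I + N + \frac{1}{I}}$)
$40 \left(-8 + a{\left(-6,1 + 0 \right)}\right) = 40 \left(-8 - \frac{36 \left(1 + 0\right)}{1 + \left(1 + 0\right)^{2} + \left(1 + 0\right) \left(-6\right)}\right) = 40 \left(-8 - \frac{36}{1 + 1^{2} + 1 \left(-6\right)}\right) = 40 \left(-8 - \frac{36}{1 + 1 - 6}\right) = 40 \left(-8 - \frac{36}{-4}\right) = 40 \left(-8 - 36 \left(- \frac{1}{4}\right)\right) = 40 \left(-8 + 9\right) = 40 \cdot 1 = 40$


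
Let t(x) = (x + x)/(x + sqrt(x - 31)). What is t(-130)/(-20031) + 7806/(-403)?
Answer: -2667705464546/137724803073 - 260*I*sqrt(161)/341748891 ≈ -19.37 - 9.6534e-6*I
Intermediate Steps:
t(x) = 2*x/(x + sqrt(-31 + x)) (t(x) = (2*x)/(x + sqrt(-31 + x)) = 2*x/(x + sqrt(-31 + x)))
t(-130)/(-20031) + 7806/(-403) = (2*(-130)/(-130 + sqrt(-31 - 130)))/(-20031) + 7806/(-403) = (2*(-130)/(-130 + sqrt(-161)))*(-1/20031) + 7806*(-1/403) = (2*(-130)/(-130 + I*sqrt(161)))*(-1/20031) - 7806/403 = -260/(-130 + I*sqrt(161))*(-1/20031) - 7806/403 = 260/(20031*(-130 + I*sqrt(161))) - 7806/403 = -7806/403 + 260/(20031*(-130 + I*sqrt(161)))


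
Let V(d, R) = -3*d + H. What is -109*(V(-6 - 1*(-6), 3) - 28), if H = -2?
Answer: 3270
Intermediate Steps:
V(d, R) = -2 - 3*d (V(d, R) = -3*d - 2 = -2 - 3*d)
-109*(V(-6 - 1*(-6), 3) - 28) = -109*((-2 - 3*(-6 - 1*(-6))) - 28) = -109*((-2 - 3*(-6 + 6)) - 28) = -109*((-2 - 3*0) - 28) = -109*((-2 + 0) - 28) = -109*(-2 - 28) = -109*(-30) = 3270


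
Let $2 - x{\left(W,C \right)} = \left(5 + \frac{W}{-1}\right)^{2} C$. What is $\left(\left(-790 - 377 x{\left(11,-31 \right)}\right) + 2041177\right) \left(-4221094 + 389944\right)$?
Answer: $-6202252566150$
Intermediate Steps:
$x{\left(W,C \right)} = 2 - C \left(5 - W\right)^{2}$ ($x{\left(W,C \right)} = 2 - \left(5 + \frac{W}{-1}\right)^{2} C = 2 - \left(5 + W \left(-1\right)\right)^{2} C = 2 - \left(5 - W\right)^{2} C = 2 - C \left(5 - W\right)^{2}$)
$\left(\left(-790 - 377 x{\left(11,-31 \right)}\right) + 2041177\right) \left(-4221094 + 389944\right) = \left(\left(-790 - 377 \left(2 - - 31 \left(-5 + 11\right)^{2}\right)\right) + 2041177\right) \left(-4221094 + 389944\right) = \left(\left(-790 - 377 \left(2 - - 31 \cdot 6^{2}\right)\right) + 2041177\right) \left(-3831150\right) = \left(\left(-790 - 377 \left(2 - \left(-31\right) 36\right)\right) + 2041177\right) \left(-3831150\right) = \left(\left(-790 - 377 \left(2 + 1116\right)\right) + 2041177\right) \left(-3831150\right) = \left(\left(-790 - 421486\right) + 2041177\right) \left(-3831150\right) = \left(-422276 + 2041177\right) \left(-3831150\right) = 1618901 \left(-3831150\right) = -6202252566150$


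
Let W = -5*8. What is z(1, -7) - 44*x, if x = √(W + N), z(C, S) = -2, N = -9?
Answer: -2 - 308*I ≈ -2.0 - 308.0*I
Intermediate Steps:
W = -40
x = 7*I (x = √(-40 - 9) = √(-49) = 7*I ≈ 7.0*I)
z(1, -7) - 44*x = -2 - 308*I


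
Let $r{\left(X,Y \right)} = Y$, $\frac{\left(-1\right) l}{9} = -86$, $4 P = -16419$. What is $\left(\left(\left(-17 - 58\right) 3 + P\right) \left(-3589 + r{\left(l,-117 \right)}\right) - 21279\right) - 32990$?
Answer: $\frac{31983569}{2} \approx 1.5992 \cdot 10^{7}$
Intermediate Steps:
$P = - \frac{16419}{4}$ ($P = \frac{1}{4} \left(-16419\right) = - \frac{16419}{4} \approx -4104.8$)
$l = 774$ ($l = \left(-9\right) \left(-86\right) = 774$)
$\left(\left(\left(-17 - 58\right) 3 + P\right) \left(-3589 + r{\left(l,-117 \right)}\right) - 21279\right) - 32990 = \left(\left(\left(-17 - 58\right) 3 - \frac{16419}{4}\right) \left(-3589 - 117\right) - 21279\right) - 32990 = \left(\left(\left(-75\right) 3 - \frac{16419}{4}\right) \left(-3706\right) - 21279\right) - 32990 = \left(\left(-225 - \frac{16419}{4}\right) \left(-3706\right) - 21279\right) - 32990 = \left(\left(- \frac{17319}{4}\right) \left(-3706\right) - 21279\right) - 32990 = \left(\frac{32092107}{2} - 21279\right) - 32990 = \frac{32049549}{2} - 32990 = \frac{31983569}{2}$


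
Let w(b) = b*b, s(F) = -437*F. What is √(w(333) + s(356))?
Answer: I*√44683 ≈ 211.38*I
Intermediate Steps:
w(b) = b²
√(w(333) + s(356)) = √(333² - 437*356) = √(110889 - 155572) = √(-44683) = I*√44683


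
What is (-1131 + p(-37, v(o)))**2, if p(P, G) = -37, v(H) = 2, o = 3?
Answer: 1364224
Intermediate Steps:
(-1131 + p(-37, v(o)))**2 = (-1131 - 37)**2 = (-1168)**2 = 1364224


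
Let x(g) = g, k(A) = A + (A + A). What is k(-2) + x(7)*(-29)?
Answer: -209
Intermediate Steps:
k(A) = 3*A (k(A) = A + 2*A = 3*A)
k(-2) + x(7)*(-29) = 3*(-2) + 7*(-29) = -6 - 203 = -209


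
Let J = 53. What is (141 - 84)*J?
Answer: 3021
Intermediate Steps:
(141 - 84)*J = (141 - 84)*53 = 57*53 = 3021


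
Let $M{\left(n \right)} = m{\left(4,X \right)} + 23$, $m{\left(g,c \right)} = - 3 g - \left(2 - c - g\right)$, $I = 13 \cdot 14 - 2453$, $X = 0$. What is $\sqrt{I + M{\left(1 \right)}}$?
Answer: $i \sqrt{2258} \approx 47.518 i$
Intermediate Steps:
$I = -2271$ ($I = 182 - 2453 = -2271$)
$m{\left(g,c \right)} = -2 + c - 2 g$ ($m{\left(g,c \right)} = - 3 g - \left(2 - c - g\right) = - 3 g + \left(-2 + c + g\right) = -2 + c - 2 g$)
$M{\left(n \right)} = 13$ ($M{\left(n \right)} = \left(-2 + 0 - 8\right) + 23 = -10 + 23 = 13$)
$\sqrt{I + M{\left(1 \right)}} = \sqrt{-2271 + 13} = \sqrt{-2258} = i \sqrt{2258}$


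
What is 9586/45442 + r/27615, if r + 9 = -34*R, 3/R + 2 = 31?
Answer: 1276718144/6065257345 ≈ 0.21050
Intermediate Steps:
R = 3/29 (R = 3/(-2 + 31) = 3/29 ≈ 0.10345)
r = -363/29 (r = -9 - 34*3/29 = -9 - 102/29 = -363/29 ≈ -12.517)
9586/45442 + r/27615 = 9586/45442 - 363/29/27615 = 9586*(1/45442) - 363/29*1/27615 = 4793/22721 - 121/266945 = 1276718144/6065257345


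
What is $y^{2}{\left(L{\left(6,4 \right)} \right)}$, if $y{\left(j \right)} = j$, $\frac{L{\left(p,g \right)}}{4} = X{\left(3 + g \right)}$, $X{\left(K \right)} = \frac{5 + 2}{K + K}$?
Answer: $4$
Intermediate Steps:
$X{\left(K \right)} = \frac{7}{2 K}$
$L{\left(p,g \right)} = \frac{14}{3 + g}$ ($L{\left(p,g \right)} = 4 \frac{7}{2 \left(3 + g\right)} = \frac{14}{3 + g}$)
$y^{2}{\left(L{\left(6,4 \right)} \right)} = \left(\frac{14}{3 + 4}\right)^{2} = \left(\frac{14}{7}\right)^{2} = \left(14 \cdot \frac{1}{7}\right)^{2} = 2^{2} = 4$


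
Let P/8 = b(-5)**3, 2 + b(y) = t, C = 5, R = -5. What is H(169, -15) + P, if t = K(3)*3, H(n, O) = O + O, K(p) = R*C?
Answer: -3652294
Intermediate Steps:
K(p) = -25 (K(p) = -5*5 = -25)
H(n, O) = 2*O
t = -75 (t = -25*3 = -75)
b(y) = -77 (b(y) = -2 - 75 = -77)
P = -3652264 (P = 8*(-77)**3 = 8*(-456533) = -3652264)
H(169, -15) + P = 2*(-15) - 3652264 = -30 - 3652264 = -3652294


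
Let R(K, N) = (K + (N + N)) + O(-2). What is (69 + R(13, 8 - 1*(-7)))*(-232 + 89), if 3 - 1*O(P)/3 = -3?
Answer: -18590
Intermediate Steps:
O(P) = 18 (O(P) = 9 - 3*(-3) = 9 + 9 = 18)
R(K, N) = 18 + K + 2*N (R(K, N) = (K + (N + N)) + 18 = (K + 2*N) + 18 = 18 + K + 2*N)
(69 + R(13, 8 - 1*(-7)))*(-232 + 89) = (69 + (18 + 13 + 2*(8 - 1*(-7))))*(-232 + 89) = (69 + (18 + 13 + 2*(8 + 7)))*(-143) = (69 + (18 + 13 + 2*15))*(-143) = (69 + (18 + 13 + 30))*(-143) = (69 + 61)*(-143) = 130*(-143) = -18590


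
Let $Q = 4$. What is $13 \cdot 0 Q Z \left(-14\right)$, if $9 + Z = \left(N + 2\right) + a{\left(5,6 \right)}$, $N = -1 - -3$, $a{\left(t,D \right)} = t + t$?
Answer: $0$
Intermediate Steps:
$a{\left(t,D \right)} = 2 t$
$N = 2$ ($N = -1 + 3 = 2$)
$Z = 5$ ($Z = -9 + \left(\left(2 + 2\right) + 2 \cdot 5\right) = -9 + \left(4 + 10\right) = -9 + 14 = 5$)
$13 \cdot 0 Q Z \left(-14\right) = 13 \cdot 0 \cdot 4 \cdot 5 \left(-14\right) = 13 \cdot 0 \cdot 5 \left(-14\right) = 13 \cdot 0 \left(-14\right) = 0 \left(-14\right) = 0$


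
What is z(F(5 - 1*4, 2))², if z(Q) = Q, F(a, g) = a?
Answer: 1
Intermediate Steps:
z(F(5 - 1*4, 2))² = (5 - 1*4)² = (5 - 4)² = 1² = 1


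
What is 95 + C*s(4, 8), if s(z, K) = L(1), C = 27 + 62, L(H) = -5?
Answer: -350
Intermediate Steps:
C = 89
s(z, K) = -5
95 + C*s(4, 8) = 95 + 89*(-5) = 95 - 445 = -350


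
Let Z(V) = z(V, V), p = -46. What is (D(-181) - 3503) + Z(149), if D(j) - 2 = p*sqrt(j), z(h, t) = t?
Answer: -3352 - 46*I*sqrt(181) ≈ -3352.0 - 618.87*I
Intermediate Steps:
Z(V) = V
D(j) = 2 - 46*sqrt(j)
(D(-181) - 3503) + Z(149) = ((2 - 46*I*sqrt(181)) - 3503) + 149 = (-3501 - 46*I*sqrt(181)) + 149 = -3352 - 46*I*sqrt(181)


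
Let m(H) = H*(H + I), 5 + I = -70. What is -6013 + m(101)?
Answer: -3387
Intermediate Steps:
I = -75 (I = -5 - 70 = -75)
m(H) = H*(-75 + H) (m(H) = H*(H - 75) = H*(-75 + H))
-6013 + m(101) = -6013 + 101*(-75 + 101) = -6013 + 101*26 = -6013 + 2626 = -3387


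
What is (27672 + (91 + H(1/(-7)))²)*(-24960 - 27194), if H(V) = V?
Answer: -91813153296/49 ≈ -1.8737e+9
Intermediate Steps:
(27672 + (91 + H(1/(-7)))²)*(-24960 - 27194) = (27672 + (91 + 1/(-7))²)*(-24960 - 27194) = (27672 + (91 - ⅐)²)*(-52154) = (27672 + (636/7)²)*(-52154) = (27672 + 404496/49)*(-52154) = (1760424/49)*(-52154) = -91813153296/49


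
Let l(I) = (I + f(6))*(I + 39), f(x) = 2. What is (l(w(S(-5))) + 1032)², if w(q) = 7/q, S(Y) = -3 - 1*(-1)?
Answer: 15327225/16 ≈ 9.5795e+5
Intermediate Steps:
S(Y) = -2 (S(Y) = -3 + 1 = -2)
l(I) = (2 + I)*(39 + I) (l(I) = (I + 2)*(I + 39) = (2 + I)*(39 + I))
(l(w(S(-5))) + 1032)² = ((78 + (7/(-2))² + 41*(7/(-2))) + 1032)² = ((78 + (7*(-½))² + 41*(7*(-½))) + 1032)² = ((78 + (-7/2)² + 41*(-7/2)) + 1032)² = ((78 + 49/4 - 287/2) + 1032)² = (-213/4 + 1032)² = (3915/4)² = 15327225/16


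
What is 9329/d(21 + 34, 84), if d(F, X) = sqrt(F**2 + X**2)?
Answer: 9329*sqrt(10081)/10081 ≈ 92.914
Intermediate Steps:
9329/d(21 + 34, 84) = 9329/(sqrt((21 + 34)**2 + 84**2)) = 9329/(sqrt(55**2 + 7056)) = 9329/(sqrt(3025 + 7056)) = 9329/(sqrt(10081)) = 9329*(sqrt(10081)/10081) = 9329*sqrt(10081)/10081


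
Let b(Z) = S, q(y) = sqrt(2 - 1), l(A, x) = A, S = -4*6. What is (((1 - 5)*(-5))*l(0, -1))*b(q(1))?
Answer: 0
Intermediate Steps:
S = -24
q(y) = 1 (q(y) = sqrt(1) = 1)
b(Z) = -24
(((1 - 5)*(-5))*l(0, -1))*b(q(1)) = (((1 - 5)*(-5))*0)*(-24) = (-4*(-5)*0)*(-24) = (20*0)*(-24) = 0*(-24) = 0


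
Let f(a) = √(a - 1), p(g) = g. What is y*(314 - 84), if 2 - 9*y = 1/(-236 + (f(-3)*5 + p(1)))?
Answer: 1020142/19917 + 92*I/19917 ≈ 51.22 + 0.0046192*I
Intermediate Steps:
f(a) = √(-1 + a)
y = 2/9 - (-235 - 10*I)/497925 (y = 2/9 - 1/(9*(-236 + (√(-1 - 3)*5 + 1))) = 2/9 - 1/(9*(-236 + (√(-4)*5 + 1))) = 2/9 - 1/(9*(-236 + ((2*I)*5 + 1))) = 2/9 - 1/(9*(-236 + (10*I + 1))) = 2/9 - 1/(9*(-236 + (1 + 10*I))) = 2/9 - (-235 - 10*I)/55325/9 = 2/9 - (-235 - 10*I)/497925 ≈ 0.22269 + 2.0083e-5*I)
y*(314 - 84) = (22177/99585 + 2*I/99585)*(314 - 84) = (22177/99585 + 2*I/99585)*230 = 1020142/19917 + 92*I/19917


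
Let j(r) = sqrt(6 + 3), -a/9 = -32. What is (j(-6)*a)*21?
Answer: 18144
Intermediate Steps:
a = 288 (a = -9*(-32) = 288)
j(r) = 3 (j(r) = sqrt(9) = 3)
(j(-6)*a)*21 = (3*288)*21 = 864*21 = 18144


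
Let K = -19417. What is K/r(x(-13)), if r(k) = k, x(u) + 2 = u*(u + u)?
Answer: -19417/336 ≈ -57.789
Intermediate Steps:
x(u) = -2 + 2*u² (x(u) = -2 + u*(u + u) = -2 + u*(2*u) = -2 + 2*u²)
K/r(x(-13)) = -19417/(-2 + 2*(-13)²) = -19417/(-2 + 2*169) = -19417/(-2 + 338) = -19417/336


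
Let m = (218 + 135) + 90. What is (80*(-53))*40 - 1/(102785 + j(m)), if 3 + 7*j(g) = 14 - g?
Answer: -121953084807/719063 ≈ -1.6960e+5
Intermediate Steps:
m = 443 (m = 353 + 90 = 443)
j(g) = 11/7 - g/7 (j(g) = -3/7 + (14 - g)/7 = -3/7 + (2 - g/7) = 11/7 - g/7)
(80*(-53))*40 - 1/(102785 + j(m)) = (80*(-53))*40 - 1/(102785 + (11/7 - ⅐*443)) = -4240*40 - 1/(102785 + (11/7 - 443/7)) = -169600 - 1/(102785 - 432/7) = -169600 - 1/719063/7 = -169600 - 1*7/719063 = -169600 - 7/719063 = -121953084807/719063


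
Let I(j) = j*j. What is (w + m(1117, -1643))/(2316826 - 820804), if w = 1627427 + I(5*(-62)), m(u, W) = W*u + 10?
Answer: -5077/68001 ≈ -0.074661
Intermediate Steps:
I(j) = j**2
m(u, W) = 10 + W*u
w = 1723527 (w = 1627427 + (5*(-62))**2 = 1627427 + (-310)**2 = 1627427 + 96100 = 1723527)
(w + m(1117, -1643))/(2316826 - 820804) = (1723527 + (10 - 1643*1117))/(2316826 - 820804) = (1723527 + (10 - 1835231))/1496022 = (1723527 - 1835221)*(1/1496022) = -111694*1/1496022 = -5077/68001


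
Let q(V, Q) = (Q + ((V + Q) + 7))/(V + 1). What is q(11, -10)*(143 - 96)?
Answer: -47/6 ≈ -7.8333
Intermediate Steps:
q(V, Q) = (7 + V + 2*Q)/(1 + V) (q(V, Q) = (Q + ((Q + V) + 7))/(1 + V) = (Q + (7 + Q + V))/(1 + V) = (7 + V + 2*Q)/(1 + V))
q(11, -10)*(143 - 96) = ((7 + 11 + 2*(-10))/(1 + 11))*(143 - 96) = ((7 + 11 - 20)/12)*47 = ((1/12)*(-2))*47 = -⅙*47 = -47/6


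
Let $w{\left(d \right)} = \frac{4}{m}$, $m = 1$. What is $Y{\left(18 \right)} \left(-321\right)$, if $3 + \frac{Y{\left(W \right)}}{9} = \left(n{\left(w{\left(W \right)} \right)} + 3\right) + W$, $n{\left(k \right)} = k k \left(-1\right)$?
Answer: $-5778$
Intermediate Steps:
$w{\left(d \right)} = 4$ ($w{\left(d \right)} = \frac{4}{1} = 4 \cdot 1 = 4$)
$n{\left(k \right)} = - k^{2}$ ($n{\left(k \right)} = k^{2} \left(-1\right) = - k^{2}$)
$Y{\left(W \right)} = -144 + 9 W$ ($Y{\left(W \right)} = -27 + 9 \left(\left(- 4^{2} + 3\right) + W\right) = -27 + 9 \left(\left(\left(-1\right) 16 + 3\right) + W\right) = -27 + 9 \left(\left(-16 + 3\right) + W\right) = -27 + 9 \left(-13 + W\right) = -27 + \left(-117 + 9 W\right) = -144 + 9 W$)
$Y{\left(18 \right)} \left(-321\right) = \left(-144 + 9 \cdot 18\right) \left(-321\right) = \left(-144 + 162\right) \left(-321\right) = 18 \left(-321\right) = -5778$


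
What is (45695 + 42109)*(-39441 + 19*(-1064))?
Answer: -5238123228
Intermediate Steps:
(45695 + 42109)*(-39441 + 19*(-1064)) = 87804*(-39441 - 20216) = 87804*(-59657) = -5238123228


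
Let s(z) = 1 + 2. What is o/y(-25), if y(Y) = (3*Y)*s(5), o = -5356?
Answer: 5356/225 ≈ 23.804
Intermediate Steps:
s(z) = 3
y(Y) = 9*Y (y(Y) = (3*Y)*3 = 9*Y)
o/y(-25) = -5356/(9*(-25)) = -5356/(-225) = -5356*(-1/225) = 5356/225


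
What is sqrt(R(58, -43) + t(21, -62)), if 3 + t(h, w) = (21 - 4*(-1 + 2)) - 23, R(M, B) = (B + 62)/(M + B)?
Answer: 2*I*sqrt(435)/15 ≈ 2.7809*I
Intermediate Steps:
R(M, B) = (62 + B)/(B + M)
t(h, w) = -9 (t(h, w) = -3 + ((21 - 4*(-1 + 2)) - 23) = -3 + ((21 - 4*1) - 23) = -3 + ((21 - 4) - 23) = -3 + (17 - 23) = -3 - 6 = -9)
sqrt(R(58, -43) + t(21, -62)) = sqrt((62 - 43)/(-43 + 58) - 9) = sqrt(19/15 - 9) = sqrt(-116/15) = 2*I*sqrt(435)/15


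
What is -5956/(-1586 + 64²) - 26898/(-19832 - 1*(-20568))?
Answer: -17974399/461840 ≈ -38.919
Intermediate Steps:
-5956/(-1586 + 64²) - 26898/(-19832 - 1*(-20568)) = -5956/(-1586 + 4096) - 26898/(-19832 + 20568) = -5956/2510 - 26898/736 = -5956*1/2510 - 26898*1/736 = -2978/1255 - 13449/368 = -17974399/461840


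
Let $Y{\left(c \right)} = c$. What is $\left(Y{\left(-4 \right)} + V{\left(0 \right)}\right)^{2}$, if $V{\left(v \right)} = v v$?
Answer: $16$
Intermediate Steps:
$V{\left(v \right)} = v^{2}$
$\left(Y{\left(-4 \right)} + V{\left(0 \right)}\right)^{2} = \left(-4 + 0^{2}\right)^{2} = \left(-4 + 0\right)^{2} = \left(-4\right)^{2} = 16$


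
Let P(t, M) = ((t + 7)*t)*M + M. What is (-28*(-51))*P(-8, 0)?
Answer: 0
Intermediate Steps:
P(t, M) = M + M*t*(7 + t) (P(t, M) = ((7 + t)*t)*M + M = (t*(7 + t))*M + M = M*t*(7 + t) + M = M + M*t*(7 + t))
(-28*(-51))*P(-8, 0) = (-28*(-51))*(0*(1 + (-8)**2 + 7*(-8))) = 1428*(0*(1 + 64 - 56)) = 1428*(0*9) = 1428*0 = 0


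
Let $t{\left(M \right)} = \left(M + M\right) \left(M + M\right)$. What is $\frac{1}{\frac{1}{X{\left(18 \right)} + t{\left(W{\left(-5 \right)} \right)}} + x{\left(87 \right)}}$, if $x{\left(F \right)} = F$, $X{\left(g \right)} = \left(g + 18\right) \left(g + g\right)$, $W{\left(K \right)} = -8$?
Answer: $\frac{1552}{135025} \approx 0.011494$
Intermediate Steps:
$X{\left(g \right)} = 2 g \left(18 + g\right)$ ($X{\left(g \right)} = \left(18 + g\right) 2 g = 2 g \left(18 + g\right)$)
$t{\left(M \right)} = 4 M^{2}$ ($t{\left(M \right)} = 2 M 2 M = 4 M^{2}$)
$\frac{1}{\frac{1}{X{\left(18 \right)} + t{\left(W{\left(-5 \right)} \right)}} + x{\left(87 \right)}} = \frac{1}{\frac{1}{2 \cdot 18 \left(18 + 18\right) + 4 \left(-8\right)^{2}} + 87} = \frac{1}{\frac{1}{2 \cdot 18 \cdot 36 + 4 \cdot 64} + 87} = \frac{1}{\frac{1}{1296 + 256} + 87} = \frac{1}{\frac{1}{1552} + 87} = \frac{1}{\frac{135025}{1552}} = \frac{1552}{135025}$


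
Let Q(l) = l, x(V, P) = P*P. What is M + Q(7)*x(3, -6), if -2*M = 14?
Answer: 245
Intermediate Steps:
x(V, P) = P²
M = -7 (M = -½*14 = -7)
M + Q(7)*x(3, -6) = -7 + 7*(-6)² = -7 + 7*36 = -7 + 252 = 245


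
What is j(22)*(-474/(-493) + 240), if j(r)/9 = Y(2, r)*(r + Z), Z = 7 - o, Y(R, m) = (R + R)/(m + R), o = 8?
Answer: 3742011/493 ≈ 7590.3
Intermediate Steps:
Y(R, m) = 2*R/(R + m) (Y(R, m) = (2*R)/(R + m) = 2*R/(R + m))
Z = -1 (Z = 7 - 1*8 = 7 - 8 = -1)
j(r) = 36*(-1 + r)/(2 + r) (j(r) = 9*((2*2/(2 + r))*(r - 1)) = 9*((4/(2 + r))*(-1 + r)) = 9*(4*(-1 + r)/(2 + r)) = 36*(-1 + r)/(2 + r))
j(22)*(-474/(-493) + 240) = (36*(-1 + 22)/(2 + 22))*(-474/(-493) + 240) = (36*21/24)*(-474*(-1/493) + 240) = (36*(1/24)*21)*(474/493 + 240) = (63/2)*(118794/493) = 3742011/493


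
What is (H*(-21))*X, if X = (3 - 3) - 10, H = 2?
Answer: 420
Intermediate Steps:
X = -10 (X = 0 - 10 = -10)
(H*(-21))*X = (2*(-21))*(-10) = -42*(-10) = 420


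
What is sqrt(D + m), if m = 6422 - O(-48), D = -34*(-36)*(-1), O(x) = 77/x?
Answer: sqrt(748743)/12 ≈ 72.108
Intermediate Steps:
D = -1224 (D = 1224*(-1) = -1224)
m = 308333/48 (m = 6422 - 77/(-48) = 6422 - 77*(-1)/48 = 6422 - 1*(-77/48) = 6422 + 77/48 = 308333/48 ≈ 6423.6)
sqrt(D + m) = sqrt(-1224 + 308333/48) = sqrt(249581/48) = sqrt(748743)/12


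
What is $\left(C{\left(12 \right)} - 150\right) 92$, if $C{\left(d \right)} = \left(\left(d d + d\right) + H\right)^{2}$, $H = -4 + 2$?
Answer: $2168072$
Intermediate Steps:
$H = -2$
$C{\left(d \right)} = \left(-2 + d + d^{2}\right)^{2}$ ($C{\left(d \right)} = \left(\left(d d + d\right) - 2\right)^{2} = \left(\left(d^{2} + d\right) - 2\right)^{2} = \left(\left(d + d^{2}\right) - 2\right)^{2} = \left(-2 + d + d^{2}\right)^{2}$)
$\left(C{\left(12 \right)} - 150\right) 92 = \left(\left(-2 + 12 + 12^{2}\right)^{2} - 150\right) 92 = \left(\left(-2 + 12 + 144\right)^{2} - 150\right) 92 = \left(154^{2} - 150\right) 92 = \left(23716 - 150\right) 92 = 23566 \cdot 92 = 2168072$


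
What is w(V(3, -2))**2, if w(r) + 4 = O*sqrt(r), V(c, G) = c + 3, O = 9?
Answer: 502 - 72*sqrt(6) ≈ 325.64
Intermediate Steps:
V(c, G) = 3 + c
w(r) = -4 + 9*sqrt(r)
w(V(3, -2))**2 = (-4 + 9*sqrt(3 + 3))**2 = (-4 + 9*sqrt(6))**2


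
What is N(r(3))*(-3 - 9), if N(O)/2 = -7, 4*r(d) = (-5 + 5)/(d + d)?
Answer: 168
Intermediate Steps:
r(d) = 0 (r(d) = ((-5 + 5)/(d + d))/4 = (0/((2*d)))/4 = (0*(1/(2*d)))/4 = (¼)*0 = 0)
N(O) = -14 (N(O) = 2*(-7) = -14)
N(r(3))*(-3 - 9) = -14*(-3 - 9) = -14*(-12) = 168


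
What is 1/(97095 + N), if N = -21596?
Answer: 1/75499 ≈ 1.3245e-5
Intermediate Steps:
1/(97095 + N) = 1/(97095 - 21596) = 1/75499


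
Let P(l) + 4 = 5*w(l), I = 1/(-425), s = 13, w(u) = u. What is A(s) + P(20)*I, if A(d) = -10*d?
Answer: -55346/425 ≈ -130.23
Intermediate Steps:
I = -1/425 ≈ -0.0023529
P(l) = -4 + 5*l
A(s) + P(20)*I = -10*13 + (-4 + 5*20)*(-1/425) = -130 + (-4 + 100)*(-1/425) = -130 + 96*(-1/425) = -130 - 96/425 = -55346/425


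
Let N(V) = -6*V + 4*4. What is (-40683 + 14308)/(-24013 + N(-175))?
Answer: 26375/22947 ≈ 1.1494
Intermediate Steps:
N(V) = 16 - 6*V (N(V) = -6*V + 16 = 16 - 6*V)
(-40683 + 14308)/(-24013 + N(-175)) = (-40683 + 14308)/(-24013 + (16 - 6*(-175))) = -26375/(-24013 + (16 + 1050)) = -26375/(-24013 + 1066) = -26375/(-22947) = -26375*(-1/22947) = 26375/22947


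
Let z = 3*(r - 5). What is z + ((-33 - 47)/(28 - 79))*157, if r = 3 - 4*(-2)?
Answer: 13478/51 ≈ 264.27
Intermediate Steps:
r = 11 (r = 3 + 8 = 11)
z = 18 (z = 3*(11 - 5) = 3*6 = 18)
z + ((-33 - 47)/(28 - 79))*157 = 18 + ((-33 - 47)/(28 - 79))*157 = 18 - 80/(-51)*157 = 18 - 80*(-1/51)*157 = 18 + (80/51)*157 = 18 + 12560/51 = 13478/51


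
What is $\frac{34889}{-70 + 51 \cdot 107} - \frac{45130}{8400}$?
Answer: $\frac{4995229}{4525080} \approx 1.1039$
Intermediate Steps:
$\frac{34889}{-70 + 51 \cdot 107} - \frac{45130}{8400} = \frac{34889}{-70 + 5457} - \frac{4513}{840} = \frac{34889}{5387} - \frac{4513}{840} = \frac{4995229}{4525080}$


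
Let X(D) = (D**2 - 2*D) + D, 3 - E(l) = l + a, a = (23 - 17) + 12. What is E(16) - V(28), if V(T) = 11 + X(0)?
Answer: -42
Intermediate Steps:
a = 18 (a = 6 + 12 = 18)
E(l) = -15 - l (E(l) = 3 - (l + 18) = 3 - (18 + l) = 3 + (-18 - l) = -15 - l)
X(D) = D**2 - D
V(T) = 11 (V(T) = 11 + 0*(-1 + 0) = 11 + 0*(-1) = 11 + 0 = 11)
E(16) - V(28) = (-15 - 1*16) - 1*11 = (-15 - 16) - 11 = -31 - 11 = -42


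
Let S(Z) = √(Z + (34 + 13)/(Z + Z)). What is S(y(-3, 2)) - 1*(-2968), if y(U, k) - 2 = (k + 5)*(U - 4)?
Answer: 2968 + I*√190/2 ≈ 2968.0 + 6.892*I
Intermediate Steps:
y(U, k) = 2 + (-4 + U)*(5 + k) (y(U, k) = 2 + (k + 5)*(U - 4) = 2 + (5 + k)*(-4 + U) = 2 + (-4 + U)*(5 + k))
S(Z) = √(Z + 47/(2*Z)) (S(Z) = √(Z + 47/((2*Z))) = √(Z + 47*(1/(2*Z))) = √(Z + 47/(2*Z)))
S(y(-3, 2)) - 1*(-2968) = √(4*(-18 - 4*2 + 5*(-3) - 3*2) + 94/(-18 - 4*2 + 5*(-3) - 3*2))/2 - 1*(-2968) = √(4*(-18 - 8 - 15 - 6) + 94/(-18 - 8 - 15 - 6))/2 + 2968 = √(4*(-47) + 94/(-47))/2 + 2968 = √(-188 + 94*(-1/47))/2 + 2968 = √(-188 - 2)/2 + 2968 = √(-190)/2 + 2968 = (I*√190)/2 + 2968 = I*√190/2 + 2968 = 2968 + I*√190/2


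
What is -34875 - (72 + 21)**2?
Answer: -43524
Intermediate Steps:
-34875 - (72 + 21)**2 = -34875 - 1*93**2 = -34875 - 1*8649 = -34875 - 8649 = -43524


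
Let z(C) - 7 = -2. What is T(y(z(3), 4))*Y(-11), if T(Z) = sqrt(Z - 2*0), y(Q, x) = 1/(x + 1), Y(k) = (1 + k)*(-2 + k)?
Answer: 26*sqrt(5) ≈ 58.138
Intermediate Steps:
z(C) = 5 (z(C) = 7 - 2 = 5)
y(Q, x) = 1/(1 + x)
T(Z) = sqrt(Z) (T(Z) = sqrt(Z + 0) = sqrt(Z))
T(y(z(3), 4))*Y(-11) = sqrt(1/(1 + 4))*(-2 + (-11)**2 - 1*(-11)) = sqrt(1/5)*(-2 + 121 + 11) = sqrt(1/5)*130 = (sqrt(5)/5)*130 = 26*sqrt(5)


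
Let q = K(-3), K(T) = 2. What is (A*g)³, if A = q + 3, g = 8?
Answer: 64000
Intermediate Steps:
q = 2
A = 5 (A = 2 + 3 = 5)
(A*g)³ = (5*8)³ = 40³ = 64000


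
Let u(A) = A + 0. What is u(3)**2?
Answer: 9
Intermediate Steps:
u(A) = A
u(3)**2 = 3**2 = 9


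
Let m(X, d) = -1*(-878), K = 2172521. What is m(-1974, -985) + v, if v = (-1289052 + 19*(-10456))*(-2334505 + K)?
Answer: 240986189422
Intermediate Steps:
m(X, d) = 878
v = 240986188544 (v = (-1289052 + 19*(-10456))*(-2334505 + 2172521) = (-1289052 - 198664)*(-161984) = -1487716*(-161984) = 240986188544)
m(-1974, -985) + v = 878 + 240986188544 = 240986189422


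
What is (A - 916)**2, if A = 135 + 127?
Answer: 427716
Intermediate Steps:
A = 262
(A - 916)**2 = (262 - 916)**2 = (-654)**2 = 427716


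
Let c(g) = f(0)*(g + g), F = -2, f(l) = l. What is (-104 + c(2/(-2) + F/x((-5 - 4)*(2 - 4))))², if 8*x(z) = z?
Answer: 10816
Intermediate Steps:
x(z) = z/8
c(g) = 0 (c(g) = 0*(g + g) = 0*(2*g) = 0)
(-104 + c(2/(-2) + F/x((-5 - 4)*(2 - 4))))² = (-104 + 0)² = (-104)² = 10816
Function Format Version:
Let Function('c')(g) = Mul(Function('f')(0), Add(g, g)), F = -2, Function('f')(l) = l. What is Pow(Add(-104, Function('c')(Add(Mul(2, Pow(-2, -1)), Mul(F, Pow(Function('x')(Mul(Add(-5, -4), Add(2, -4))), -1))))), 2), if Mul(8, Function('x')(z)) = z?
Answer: 10816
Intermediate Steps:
Function('x')(z) = Mul(Rational(1, 8), z)
Function('c')(g) = 0 (Function('c')(g) = Mul(0, Add(g, g)) = Mul(0, Mul(2, g)) = 0)
Pow(Add(-104, Function('c')(Add(Mul(2, Pow(-2, -1)), Mul(F, Pow(Function('x')(Mul(Add(-5, -4), Add(2, -4))), -1))))), 2) = Pow(Add(-104, 0), 2) = Pow(-104, 2) = 10816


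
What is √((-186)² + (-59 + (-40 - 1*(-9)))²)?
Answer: 6*√1186 ≈ 206.63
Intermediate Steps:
√((-186)² + (-59 + (-40 - 1*(-9)))²) = √(34596 + (-59 + (-40 + 9))²) = √(34596 + (-59 - 31)²) = √(34596 + (-90)²) = √(34596 + 8100) = √42696 = 6*√1186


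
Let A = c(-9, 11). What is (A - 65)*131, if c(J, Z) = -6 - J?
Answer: -8122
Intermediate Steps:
A = 3 (A = -6 - 1*(-9) = -6 + 9 = 3)
(A - 65)*131 = (3 - 65)*131 = -62*131 = -8122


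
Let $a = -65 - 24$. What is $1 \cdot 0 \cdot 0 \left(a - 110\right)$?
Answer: $0$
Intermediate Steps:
$a = -89$
$1 \cdot 0 \cdot 0 \left(a - 110\right) = 1 \cdot 0 \cdot 0 \left(-89 - 110\right) = 0 \cdot 0 \left(-199\right) = 0 \left(-199\right) = 0$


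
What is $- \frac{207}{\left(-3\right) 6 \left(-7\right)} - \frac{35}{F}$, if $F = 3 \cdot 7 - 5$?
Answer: $- \frac{429}{112} \approx -3.8304$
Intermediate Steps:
$F = 16$ ($F = 21 - 5 = 16$)
$- \frac{207}{\left(-3\right) 6 \left(-7\right)} - \frac{35}{F} = - \frac{207}{\left(-3\right) 6 \left(-7\right)} - \frac{35}{16} = - \frac{207}{\left(-18\right) \left(-7\right)} - \frac{35}{16} = - \frac{207}{126} - \frac{35}{16} = \left(-207\right) \frac{1}{126} - \frac{35}{16} = - \frac{23}{14} - \frac{35}{16} = - \frac{429}{112}$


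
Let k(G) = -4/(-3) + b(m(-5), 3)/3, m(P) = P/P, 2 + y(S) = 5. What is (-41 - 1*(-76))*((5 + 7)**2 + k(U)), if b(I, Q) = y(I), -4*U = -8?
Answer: 15365/3 ≈ 5121.7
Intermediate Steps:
U = 2 (U = -1/4*(-8) = 2)
y(S) = 3 (y(S) = -2 + 5 = 3)
m(P) = 1
b(I, Q) = 3
k(G) = 7/3 (k(G) = -4/(-3) + 3/3 = -4*(-1/3) + 3*(1/3) = 4/3 + 1 = 7/3)
(-41 - 1*(-76))*((5 + 7)**2 + k(U)) = (-41 - 1*(-76))*((5 + 7)**2 + 7/3) = (-41 + 76)*(12**2 + 7/3) = 35*(144 + 7/3) = 35*(439/3) = 15365/3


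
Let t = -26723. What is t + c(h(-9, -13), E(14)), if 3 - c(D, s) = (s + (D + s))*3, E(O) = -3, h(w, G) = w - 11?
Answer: -26642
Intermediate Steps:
h(w, G) = -11 + w
c(D, s) = 3 - 6*s - 3*D (c(D, s) = 3 - (s + (D + s))*3 = 3 - (D + 2*s)*3 = 3 - (3*D + 6*s) = 3 + (-6*s - 3*D) = 3 - 6*s - 3*D)
t + c(h(-9, -13), E(14)) = -26723 + (3 - 6*(-3) - 3*(-11 - 9)) = -26723 + (3 + 18 - 3*(-20)) = -26723 + (3 + 18 + 60) = -26723 + 81 = -26642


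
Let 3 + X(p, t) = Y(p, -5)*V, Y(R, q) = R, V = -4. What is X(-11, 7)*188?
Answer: 7708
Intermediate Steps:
X(p, t) = -3 - 4*p (X(p, t) = -3 + p*(-4) = -3 - 4*p)
X(-11, 7)*188 = (-3 - 4*(-11))*188 = (-3 + 44)*188 = 41*188 = 7708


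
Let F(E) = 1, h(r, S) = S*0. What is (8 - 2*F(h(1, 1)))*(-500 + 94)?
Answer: -2436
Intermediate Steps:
h(r, S) = 0
(8 - 2*F(h(1, 1)))*(-500 + 94) = (8 - 2*1)*(-500 + 94) = (8 - 2)*(-406) = 6*(-406) = -2436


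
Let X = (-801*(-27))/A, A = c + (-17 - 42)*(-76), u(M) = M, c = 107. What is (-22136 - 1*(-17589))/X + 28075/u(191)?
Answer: -3379999882/4130757 ≈ -818.25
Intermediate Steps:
A = 4591 (A = 107 + (-17 - 42)*(-76) = 107 - 59*(-76) = 107 + 4484 = 4591)
X = 21627/4591 (X = -801*(-27)/4591 = 21627*(1/4591) = 21627/4591 ≈ 4.7107)
(-22136 - 1*(-17589))/X + 28075/u(191) = (-22136 - 1*(-17589))/(21627/4591) + 28075/191 = (-22136 + 17589)*(4591/21627) + 28075*(1/191) = -4547*4591/21627 + 28075/191 = -20875277/21627 + 28075/191 = -3379999882/4130757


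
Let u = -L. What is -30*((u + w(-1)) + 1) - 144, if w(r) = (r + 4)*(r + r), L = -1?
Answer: -24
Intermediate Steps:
w(r) = 2*r*(4 + r) (w(r) = (4 + r)*(2*r) = 2*r*(4 + r))
u = 1 (u = -1*(-1) = 1)
-30*((u + w(-1)) + 1) - 144 = -30*((1 + 2*(-1)*(4 - 1)) + 1) - 144 = -30*((1 + 2*(-1)*3) + 1) - 144 = -30*((1 - 6) + 1) - 144 = -30*(-5 + 1) - 144 = -30*(-4) - 144 = 120 - 144 = -24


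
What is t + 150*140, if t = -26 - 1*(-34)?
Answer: 21008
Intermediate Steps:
t = 8 (t = -26 + 34 = 8)
t + 150*140 = 8 + 150*140 = 8 + 21000 = 21008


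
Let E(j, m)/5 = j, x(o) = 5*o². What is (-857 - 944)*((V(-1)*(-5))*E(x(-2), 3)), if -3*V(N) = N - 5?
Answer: 1801000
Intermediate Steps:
V(N) = 5/3 - N/3 (V(N) = -(N - 5)/3 = -(-5 + N)/3 = 5/3 - N/3)
E(j, m) = 5*j
(-857 - 944)*((V(-1)*(-5))*E(x(-2), 3)) = (-857 - 944)*(((5/3 - ⅓*(-1))*(-5))*(5*(5*(-2)²))) = -1801*(5/3 + ⅓)*(-5)*5*(5*4) = -1801*2*(-5)*5*20 = -(-18010)*100 = -1801*(-1000) = 1801000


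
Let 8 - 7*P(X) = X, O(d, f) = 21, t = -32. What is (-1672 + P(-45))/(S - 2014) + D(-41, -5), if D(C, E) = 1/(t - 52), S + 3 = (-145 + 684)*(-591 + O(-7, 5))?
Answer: -24205/3710964 ≈ -0.0065226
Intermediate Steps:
P(X) = 8/7 - X/7
S = -307233 (S = -3 + (-145 + 684)*(-591 + 21) = -3 + 539*(-570) = -3 - 307230 = -307233)
D(C, E) = -1/84 (D(C, E) = 1/(-32 - 52) = 1/(-84) = -1/84)
(-1672 + P(-45))/(S - 2014) + D(-41, -5) = (-1672 + (8/7 - ⅐*(-45)))/(-307233 - 2014) - 1/84 = (-1672 + (8/7 + 45/7))/(-309247) - 1/84 = (-1672 + 53/7)*(-1/309247) - 1/84 = -11651/7*(-1/309247) - 1/84 = 11651/2164729 - 1/84 = -24205/3710964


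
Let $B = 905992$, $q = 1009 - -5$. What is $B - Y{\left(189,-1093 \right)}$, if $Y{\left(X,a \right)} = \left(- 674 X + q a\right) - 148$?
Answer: $2141828$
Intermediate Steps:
$q = 1014$ ($q = 1009 + 5 = 1014$)
$Y{\left(X,a \right)} = -148 - 674 X + 1014 a$ ($Y{\left(X,a \right)} = \left(- 674 X + 1014 a\right) - 148 = -148 - 674 X + 1014 a$)
$B - Y{\left(189,-1093 \right)} = 905992 - \left(-148 - 127386 + 1014 \left(-1093\right)\right) = 905992 - \left(-148 - 127386 - 1108302\right) = 905992 - -1235836 = 905992 + 1235836 = 2141828$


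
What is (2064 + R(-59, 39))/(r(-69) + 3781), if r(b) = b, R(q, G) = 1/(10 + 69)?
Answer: 163057/293248 ≈ 0.55604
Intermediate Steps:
R(q, G) = 1/79
(2064 + R(-59, 39))/(r(-69) + 3781) = (2064 + 1/79)/(-69 + 3781) = (163057/79)/3712 = (163057/79)*(1/3712) = 163057/293248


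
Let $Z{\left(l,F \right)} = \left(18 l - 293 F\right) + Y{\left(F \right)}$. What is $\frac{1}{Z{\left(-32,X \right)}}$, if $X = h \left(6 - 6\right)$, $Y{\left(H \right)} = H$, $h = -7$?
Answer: $- \frac{1}{576} \approx -0.0017361$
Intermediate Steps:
$X = 0$ ($X = - 7 \left(6 - 6\right) = \left(-7\right) 0 = 0$)
$Z{\left(l,F \right)} = - 292 F + 18 l$ ($Z{\left(l,F \right)} = \left(18 l - 293 F\right) + F = \left(- 293 F + 18 l\right) + F = - 292 F + 18 l$)
$\frac{1}{Z{\left(-32,X \right)}} = \frac{1}{\left(-292\right) 0 + 18 \left(-32\right)} = \frac{1}{0 - 576} = \frac{1}{-576} = - \frac{1}{576}$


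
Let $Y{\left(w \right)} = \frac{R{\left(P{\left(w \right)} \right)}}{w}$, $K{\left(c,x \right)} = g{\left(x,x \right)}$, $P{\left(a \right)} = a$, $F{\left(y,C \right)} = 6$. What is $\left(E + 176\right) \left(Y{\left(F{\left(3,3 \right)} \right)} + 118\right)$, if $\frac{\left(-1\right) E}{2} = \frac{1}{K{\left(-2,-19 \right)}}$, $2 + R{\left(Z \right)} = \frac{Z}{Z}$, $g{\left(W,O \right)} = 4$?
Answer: $\frac{82719}{4} \approx 20680.0$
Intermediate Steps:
$K{\left(c,x \right)} = 4$
$R{\left(Z \right)} = -1$ ($R{\left(Z \right)} = -2 + \frac{Z}{Z} = -2 + 1 = -1$)
$Y{\left(w \right)} = - \frac{1}{w}$
$E = - \frac{1}{2}$ ($E = - \frac{2}{4} = \left(-2\right) \frac{1}{4} = - \frac{1}{2} \approx -0.5$)
$\left(E + 176\right) \left(Y{\left(F{\left(3,3 \right)} \right)} + 118\right) = \left(- \frac{1}{2} + 176\right) \left(- \frac{1}{6} + 118\right) = \frac{351 \left(\left(-1\right) \frac{1}{6} + 118\right)}{2} = \frac{351 \left(- \frac{1}{6} + 118\right)}{2} = \frac{351}{2} \cdot \frac{707}{6} = \frac{82719}{4}$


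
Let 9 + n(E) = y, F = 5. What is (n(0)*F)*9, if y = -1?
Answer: -450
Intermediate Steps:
n(E) = -10 (n(E) = -9 - 1 = -10)
(n(0)*F)*9 = -10*5*9 = -50*9 = -450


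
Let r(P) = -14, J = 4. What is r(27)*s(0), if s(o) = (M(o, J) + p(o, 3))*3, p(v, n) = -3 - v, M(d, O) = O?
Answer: -42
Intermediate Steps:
s(o) = 3 - 3*o (s(o) = (4 + (-3 - o))*3 = (1 - o)*3 = 3 - 3*o)
r(27)*s(0) = -14*(3 - 3*0) = -14*(3 + 0) = -14*3 = -42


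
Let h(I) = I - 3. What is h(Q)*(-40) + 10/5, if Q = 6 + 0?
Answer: -118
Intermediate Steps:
Q = 6
h(I) = -3 + I
h(Q)*(-40) + 10/5 = (-3 + 6)*(-40) + 10/5 = 3*(-40) + 10*(1/5) = -120 + 2 = -118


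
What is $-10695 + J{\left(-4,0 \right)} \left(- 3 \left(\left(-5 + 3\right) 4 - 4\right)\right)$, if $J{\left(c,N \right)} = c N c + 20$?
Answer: $-9975$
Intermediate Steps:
$J{\left(c,N \right)} = 20 + N c^{2}$ ($J{\left(c,N \right)} = N c c + 20 = N c^{2} + 20 = 20 + N c^{2}$)
$-10695 + J{\left(-4,0 \right)} \left(- 3 \left(\left(-5 + 3\right) 4 - 4\right)\right) = -10695 + \left(20 + 0 \left(-4\right)^{2}\right) \left(- 3 \left(\left(-5 + 3\right) 4 - 4\right)\right) = -10695 + \left(20 + 0 \cdot 16\right) \left(- 3 \left(\left(-2\right) 4 - 4\right)\right) = -10695 + \left(20 + 0\right) \left(- 3 \left(-8 - 4\right)\right) = -10695 + 20 \left(\left(-3\right) \left(-12\right)\right) = -10695 + 20 \cdot 36 = -10695 + 720 = -9975$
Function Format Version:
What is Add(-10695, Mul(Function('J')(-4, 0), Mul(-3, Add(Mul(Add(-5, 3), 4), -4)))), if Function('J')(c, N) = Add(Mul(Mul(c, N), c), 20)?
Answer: -9975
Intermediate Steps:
Function('J')(c, N) = Add(20, Mul(N, Pow(c, 2))) (Function('J')(c, N) = Add(Mul(Mul(N, c), c), 20) = Add(Mul(N, Pow(c, 2)), 20) = Add(20, Mul(N, Pow(c, 2))))
Add(-10695, Mul(Function('J')(-4, 0), Mul(-3, Add(Mul(Add(-5, 3), 4), -4)))) = Add(-10695, Mul(Add(20, Mul(0, Pow(-4, 2))), Mul(-3, Add(Mul(Add(-5, 3), 4), -4)))) = Add(-10695, Mul(Add(20, Mul(0, 16)), Mul(-3, Add(Mul(-2, 4), -4)))) = Add(-10695, Mul(Add(20, 0), Mul(-3, Add(-8, -4)))) = Add(-10695, Mul(20, Mul(-3, -12))) = Add(-10695, Mul(20, 36)) = Add(-10695, 720) = -9975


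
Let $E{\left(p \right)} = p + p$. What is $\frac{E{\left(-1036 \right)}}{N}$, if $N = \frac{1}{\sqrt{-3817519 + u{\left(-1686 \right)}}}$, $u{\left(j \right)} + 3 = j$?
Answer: $- 4144 i \sqrt{954802} \approx - 4.0493 \cdot 10^{6} i$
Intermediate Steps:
$u{\left(j \right)} = -3 + j$
$E{\left(p \right)} = 2 p$
$N = - \frac{i \sqrt{954802}}{1909604}$ ($N = \frac{1}{\sqrt{-3817519 - 1689}} = \frac{1}{\sqrt{-3819208}} = \frac{1}{2 i \sqrt{954802}} = - \frac{i \sqrt{954802}}{1909604} \approx - 0.0005117 i$)
$\frac{E{\left(-1036 \right)}}{N} = \frac{2 \left(-1036\right)}{\left(- \frac{1}{1909604}\right) i \sqrt{954802}} = - 2072 \cdot 2 i \sqrt{954802} = - 4144 i \sqrt{954802}$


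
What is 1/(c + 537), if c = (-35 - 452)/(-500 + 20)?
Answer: 480/258247 ≈ 0.0018587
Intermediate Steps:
c = 487/480 (c = -487/(-480) = -487*(-1/480) = 487/480 ≈ 1.0146)
1/(c + 537) = 1/(487/480 + 537) = 1/(258247/480) = 480/258247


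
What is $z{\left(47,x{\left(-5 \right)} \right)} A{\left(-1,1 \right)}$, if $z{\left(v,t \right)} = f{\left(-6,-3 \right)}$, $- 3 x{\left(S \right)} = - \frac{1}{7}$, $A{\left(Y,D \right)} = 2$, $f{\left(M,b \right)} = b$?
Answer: $-6$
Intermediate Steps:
$x{\left(S \right)} = \frac{1}{21}$ ($x{\left(S \right)} = - \frac{\left(-1\right) \frac{1}{7}}{3} = \left(- \frac{1}{3}\right) \left(- \frac{1}{7}\right) = \frac{1}{21}$)
$z{\left(v,t \right)} = -3$
$z{\left(47,x{\left(-5 \right)} \right)} A{\left(-1,1 \right)} = \left(-3\right) 2 = -6$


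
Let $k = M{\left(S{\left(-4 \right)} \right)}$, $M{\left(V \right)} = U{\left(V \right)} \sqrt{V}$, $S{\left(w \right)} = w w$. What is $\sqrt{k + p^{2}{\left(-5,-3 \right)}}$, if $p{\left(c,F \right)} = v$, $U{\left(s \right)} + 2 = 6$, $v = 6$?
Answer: $2 \sqrt{13} \approx 7.2111$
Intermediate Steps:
$U{\left(s \right)} = 4$ ($U{\left(s \right)} = -2 + 6 = 4$)
$p{\left(c,F \right)} = 6$
$S{\left(w \right)} = w^{2}$
$M{\left(V \right)} = 4 \sqrt{V}$
$k = 16$ ($k = 4 \sqrt{\left(-4\right)^{2}} = 4 \sqrt{16} = 4 \cdot 4 = 16$)
$\sqrt{k + p^{2}{\left(-5,-3 \right)}} = \sqrt{16 + 6^{2}} = \sqrt{16 + 36} = \sqrt{52} = 2 \sqrt{13}$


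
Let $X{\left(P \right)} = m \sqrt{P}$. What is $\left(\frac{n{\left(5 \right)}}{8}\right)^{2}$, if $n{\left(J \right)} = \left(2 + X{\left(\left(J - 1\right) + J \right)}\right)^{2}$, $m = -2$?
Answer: $4$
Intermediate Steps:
$X{\left(P \right)} = - 2 \sqrt{P}$
$n{\left(J \right)} = \left(2 - 2 \sqrt{-1 + 2 J}\right)^{2}$ ($n{\left(J \right)} = \left(2 - 2 \sqrt{\left(J - 1\right) + J}\right)^{2} = \left(2 - 2 \sqrt{\left(-1 + J\right) + J}\right)^{2} = \left(2 - 2 \sqrt{-1 + 2 J}\right)^{2}$)
$\left(\frac{n{\left(5 \right)}}{8}\right)^{2} = \left(\frac{- 8 \sqrt{-1 + 2 \cdot 5} + 8 \cdot 5}{8}\right)^{2} = \left(\left(- 8 \sqrt{-1 + 10} + 40\right) \frac{1}{8}\right)^{2} = \left(\left(- 8 \sqrt{9} + 40\right) \frac{1}{8}\right)^{2} = \left(\left(\left(-8\right) 3 + 40\right) \frac{1}{8}\right)^{2} = \left(\left(-24 + 40\right) \frac{1}{8}\right)^{2} = \left(16 \cdot \frac{1}{8}\right)^{2} = 2^{2} = 4$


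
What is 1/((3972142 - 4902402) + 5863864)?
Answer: 1/4933604 ≈ 2.0269e-7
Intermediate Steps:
1/((3972142 - 4902402) + 5863864) = 1/(-930260 + 5863864) = 1/4933604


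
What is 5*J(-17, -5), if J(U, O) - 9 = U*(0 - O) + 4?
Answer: -360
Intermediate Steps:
J(U, O) = 13 - O*U (J(U, O) = 9 + (U*(0 - O) + 4) = 9 + (U*(-O) + 4) = 9 + (-O*U + 4) = 9 + (4 - O*U) = 13 - O*U)
5*J(-17, -5) = 5*(13 - 1*(-5)*(-17)) = 5*(13 - 85) = 5*(-72) = -360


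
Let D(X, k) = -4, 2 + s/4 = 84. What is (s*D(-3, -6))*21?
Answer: -27552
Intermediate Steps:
s = 328 (s = -8 + 4*84 = -8 + 336 = 328)
(s*D(-3, -6))*21 = (328*(-4))*21 = -1312*21 = -27552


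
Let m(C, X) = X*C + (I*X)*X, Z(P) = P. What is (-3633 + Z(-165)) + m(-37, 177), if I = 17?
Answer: 522246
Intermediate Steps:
m(C, X) = 17*X**2 + C*X (m(C, X) = X*C + (17*X)*X = C*X + 17*X**2 = 17*X**2 + C*X)
(-3633 + Z(-165)) + m(-37, 177) = (-3633 - 165) + 177*(-37 + 17*177) = -3798 + 177*(-37 + 3009) = -3798 + 177*2972 = -3798 + 526044 = 522246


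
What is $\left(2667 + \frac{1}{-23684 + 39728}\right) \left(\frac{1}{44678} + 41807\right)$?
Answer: $\frac{79924220187731303}{716813832} \approx 1.115 \cdot 10^{8}$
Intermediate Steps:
$\left(2667 + \frac{1}{-23684 + 39728}\right) \left(\frac{1}{44678} + 41807\right) = \left(2667 + \frac{1}{16044}\right) \left(\frac{1}{44678} + 41807\right) = \left(2667 + \frac{1}{16044}\right) \frac{1867853147}{44678} = \frac{42789349}{16044} \cdot \frac{1867853147}{44678} = \frac{79924220187731303}{716813832}$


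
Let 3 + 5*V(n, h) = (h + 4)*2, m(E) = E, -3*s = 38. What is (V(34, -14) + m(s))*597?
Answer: -51541/5 ≈ -10308.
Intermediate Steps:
s = -38/3 (s = -1/3*38 = -38/3 ≈ -12.667)
V(n, h) = 1 + 2*h/5 (V(n, h) = -3/5 + ((h + 4)*2)/5 = -3/5 + ((4 + h)*2)/5 = -3/5 + (8 + 2*h)/5 = -3/5 + (8/5 + 2*h/5) = 1 + 2*h/5)
(V(34, -14) + m(s))*597 = ((1 + (2/5)*(-14)) - 38/3)*597 = ((1 - 28/5) - 38/3)*597 = (-23/5 - 38/3)*597 = -259/15*597 = -51541/5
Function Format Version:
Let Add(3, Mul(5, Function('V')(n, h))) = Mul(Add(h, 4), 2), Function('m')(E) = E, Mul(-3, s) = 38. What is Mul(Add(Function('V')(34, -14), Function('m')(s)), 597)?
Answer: Rational(-51541, 5) ≈ -10308.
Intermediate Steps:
s = Rational(-38, 3) (s = Mul(Rational(-1, 3), 38) = Rational(-38, 3) ≈ -12.667)
Function('V')(n, h) = Add(1, Mul(Rational(2, 5), h)) (Function('V')(n, h) = Add(Rational(-3, 5), Mul(Rational(1, 5), Mul(Add(h, 4), 2))) = Add(Rational(-3, 5), Mul(Rational(1, 5), Mul(Add(4, h), 2))) = Add(Rational(-3, 5), Mul(Rational(1, 5), Add(8, Mul(2, h)))) = Add(Rational(-3, 5), Add(Rational(8, 5), Mul(Rational(2, 5), h))) = Add(1, Mul(Rational(2, 5), h)))
Mul(Add(Function('V')(34, -14), Function('m')(s)), 597) = Mul(Add(Add(1, Mul(Rational(2, 5), -14)), Rational(-38, 3)), 597) = Mul(Add(Add(1, Rational(-28, 5)), Rational(-38, 3)), 597) = Mul(Add(Rational(-23, 5), Rational(-38, 3)), 597) = Mul(Rational(-259, 15), 597) = Rational(-51541, 5)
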